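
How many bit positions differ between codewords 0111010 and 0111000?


Count differing positions: . . . . . ^ . = 1 differences

1


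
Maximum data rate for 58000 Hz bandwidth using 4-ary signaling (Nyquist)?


Rate = 2 * B * log2(M) = 2 * 58000 * 2.0 = 232000.0

232000.0 bps


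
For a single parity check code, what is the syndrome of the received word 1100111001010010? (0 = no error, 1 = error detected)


Syndrome = XOR of all bits = 1 XOR 1 XOR 0 XOR 0 XOR 1 XOR 1 XOR 1 XOR 0 XOR 0 XOR 1 XOR 0 XOR 1 XOR 0 XOR 0 XOR 1 XOR 0 = 0

0


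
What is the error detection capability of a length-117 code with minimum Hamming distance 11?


Detection capability = d_min - 1 = 11 - 1 = 10

10 errors


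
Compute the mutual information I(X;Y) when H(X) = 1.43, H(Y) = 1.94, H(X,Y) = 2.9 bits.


I(X;Y) = H(X) + H(Y) - H(X,Y) = 1.43 + 1.94 - 2.9 = 0.47

0.47 bits


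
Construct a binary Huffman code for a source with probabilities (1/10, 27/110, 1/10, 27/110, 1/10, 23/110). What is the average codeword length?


Huffman construction (repeatedly merge the two least-probable nodes; each merge adds 1 bit to every symbol beneath it): 1/10 + 1/10 = 1/5; 1/10 + 1/5 = 3/10; 23/110 + 27/110 = 5/11; 27/110 + 3/10 = 6/11; 5/11 + 6/11 = 1. Resulting codeword lengths (in the order the probabilities were given): (4, 2, 4, 2, 3, 2). L_avg = sum(p_i * l_i) = 1/10*4 + 27/110*2 + 1/10*4 + 27/110*2 + 1/10*3 + 23/110*2 = 5/2 = 2.5

2.5 bits


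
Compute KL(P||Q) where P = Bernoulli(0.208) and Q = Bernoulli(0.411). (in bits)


KL = p*log2(p/q) + (1-p)*log2((1-p)/(1-q)) = 0.208*log2(0.208/0.411) + 0.792*log2(0.792/0.589) = 0.134

0.134 bits


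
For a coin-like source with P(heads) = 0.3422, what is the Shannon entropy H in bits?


H = -p*log2(p) - (1-p)*log2(1-p). -0.3422*log2(0.3422) = 0.529414; -0.6578*log2(0.6578) = 0.397495. H = 0.529414 + 0.397495 = 0.9269

0.9269 bits


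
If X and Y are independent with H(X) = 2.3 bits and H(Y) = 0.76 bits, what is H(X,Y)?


For independent variables, H(X,Y) = H(X) + H(Y) = 2.3 + 0.76 = 3.06

3.06 bits


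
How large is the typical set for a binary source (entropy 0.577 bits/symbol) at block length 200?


log2|A_typical| = nH = 200 * 0.577 = 115.4, so |A_typical| ~ 2^115.4 = 5.481e+34

5.481e+34


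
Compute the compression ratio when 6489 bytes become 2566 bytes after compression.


Ratio = original / compressed = 6489 / 2566 = 2.5288

2.5288


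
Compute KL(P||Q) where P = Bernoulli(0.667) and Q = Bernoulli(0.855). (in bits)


KL = p*log2(p/q) + (1-p)*log2((1-p)/(1-q)) = 0.667*log2(0.667/0.855) + 0.333*log2(0.333/0.145) = 0.1605

0.1605 bits


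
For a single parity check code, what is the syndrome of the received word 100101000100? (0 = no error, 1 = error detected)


Syndrome = XOR of all bits = 1 XOR 0 XOR 0 XOR 1 XOR 0 XOR 1 XOR 0 XOR 0 XOR 0 XOR 1 XOR 0 XOR 0 = 0

0


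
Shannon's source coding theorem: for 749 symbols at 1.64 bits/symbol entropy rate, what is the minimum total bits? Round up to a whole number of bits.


Minimum bits >= n * H = 749 * 1.64 = 1228.36, rounded up to a whole number of bits = 1229

1229 bits


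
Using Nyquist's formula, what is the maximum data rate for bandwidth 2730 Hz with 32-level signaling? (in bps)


Rate = 2 * B * log2(M) = 2 * 2730 * 5.0 = 27300.0

27300.0 bps


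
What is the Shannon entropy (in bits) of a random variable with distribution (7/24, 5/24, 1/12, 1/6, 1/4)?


H = -sum(p_i * log2(p_i)). Terms: -(7/24)*log2(7/24) = 0.518469; -(5/24)*log2(5/24) = 0.471466; -(1/12)*log2(1/12) = 0.298747; -(1/6)*log2(1/6) = 0.430827; -(1/4)*log2(1/4) = 0.500000. H = 0.518469 + 0.471466 + 0.298747 + 0.430827 + 0.500000 = 2.2195

2.2195 bits


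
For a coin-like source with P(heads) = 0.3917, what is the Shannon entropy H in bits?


H = -p*log2(p) - (1-p)*log2(1-p). -0.3917*log2(0.3917) = 0.529649; -0.6083*log2(0.6083) = 0.436239. H = 0.529649 + 0.436239 = 0.9659

0.9659 bits


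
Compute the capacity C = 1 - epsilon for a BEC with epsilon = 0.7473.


C = 1 - epsilon = 1 - 0.7473 = 0.2527

0.2527 bits


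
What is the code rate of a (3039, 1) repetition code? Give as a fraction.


Rate = k/n = 1/3039

1/3039


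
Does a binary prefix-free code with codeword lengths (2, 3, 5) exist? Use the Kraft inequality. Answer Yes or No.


Kraft sum = sum(2^(-l_i)) = 0.4062, need <= 1. Result: satisfied (a binary prefix-free code with these lengths exists)

Yes


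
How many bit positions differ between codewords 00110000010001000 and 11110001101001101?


Count differing positions: ^ ^ . . . . . ^ ^ ^ ^ . . . ^ . ^ = 8 differences

8


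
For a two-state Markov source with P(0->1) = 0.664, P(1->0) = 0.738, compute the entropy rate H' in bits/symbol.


Stationary distribution: pi_0 = p10/(p01+p10) = 0.5264, pi_1 = 0.4736. Entropy rate H' = pi_0*H(p01) + pi_1*H(p10) = 0.5264*0.9209 + 0.4736*0.8297 = 0.8778

0.8778 bits/symbol


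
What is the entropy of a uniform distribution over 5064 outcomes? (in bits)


H = log2(n) = log2(5064) = 12.3061

12.3061 bits


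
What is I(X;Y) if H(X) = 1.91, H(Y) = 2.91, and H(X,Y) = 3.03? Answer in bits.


I(X;Y) = H(X) + H(Y) - H(X,Y) = 1.91 + 2.91 - 3.03 = 1.79

1.79 bits


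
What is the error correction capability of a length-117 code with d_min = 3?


Correction capability = floor((d-1)/2) = floor((3-1)/2) = 1

1 errors


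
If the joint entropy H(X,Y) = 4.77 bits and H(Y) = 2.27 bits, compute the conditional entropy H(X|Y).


H(X|Y) = H(X,Y) - H(Y) = 4.77 - 2.27 = 2.5

2.5 bits


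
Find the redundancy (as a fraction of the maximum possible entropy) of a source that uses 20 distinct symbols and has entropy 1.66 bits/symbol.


H_max = log2(K) = log2(20) = 4.3219 bits/symbol. Redundancy = 1 - H/H_max = 1 - 1.66/4.3219 = 1 - 0.3841 = 0.6159

0.6159


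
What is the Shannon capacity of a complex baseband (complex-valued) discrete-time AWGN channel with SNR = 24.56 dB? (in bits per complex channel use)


SNR_linear = 10^(24.56/10) = 285.7591; C = log2(1 + SNR_linear) = log2(1 + 285.7591) = 8.1637

8.1637 bits/channel use


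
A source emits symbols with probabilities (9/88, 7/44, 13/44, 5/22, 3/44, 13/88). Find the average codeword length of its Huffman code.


Huffman construction (repeatedly merge the two least-probable nodes; each merge adds 1 bit to every symbol beneath it): 3/44 + 9/88 = 15/88; 13/88 + 7/44 = 27/88; 15/88 + 5/22 = 35/88; 13/44 + 27/88 = 53/88; 35/88 + 53/88 = 1. Resulting codeword lengths (in the order the probabilities were given): (3, 3, 2, 2, 3, 3). L_avg = sum(p_i * l_i) = 9/88*3 + 7/44*3 + 13/44*2 + 5/22*2 + 3/44*3 + 13/88*3 = 109/44 = 2.4773

2.4773 bits


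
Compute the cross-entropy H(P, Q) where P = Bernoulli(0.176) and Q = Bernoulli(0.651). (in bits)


H(P,Q) = -p*log2(q) - (1-p)*log2(1-q). -0.176*log2(0.651) = 0.108992; -0.824*log2(0.349) = 1.251410. H(P,Q) = 0.108992 + 1.251410 = 1.3604

1.3604 bits


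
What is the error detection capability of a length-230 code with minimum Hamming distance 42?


Detection capability = d_min - 1 = 42 - 1 = 41

41 errors


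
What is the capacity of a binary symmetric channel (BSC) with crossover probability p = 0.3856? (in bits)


H(p) = -p*log2(p) - (1-p)*log2(1-p) = -0.3856*log2(0.3856) - 0.6144*log2(0.6144) = 0.530132 + 0.431770 = 0.9619. C = 1 - H(p) = 1 - 0.9619 = 0.0381

0.0381 bits


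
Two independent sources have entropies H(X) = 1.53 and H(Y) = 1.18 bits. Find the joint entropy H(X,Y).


For independent variables, H(X,Y) = H(X) + H(Y) = 1.53 + 1.18 = 2.71

2.71 bits


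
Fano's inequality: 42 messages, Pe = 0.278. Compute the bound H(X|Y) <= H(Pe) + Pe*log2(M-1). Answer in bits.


H(Pe) = -Pe*log2(Pe) - (1-Pe)*log2(1-Pe) = -0.278*log2(0.278) - 0.722*log2(0.722) = 0.513422 + 0.339289 = 0.8527. Pe*log2(M-1) = 0.278*log2(41) = 1.489399. Bound = H(Pe) + Pe*log2(M-1) = 0.513422 + 0.339289 + 1.489399 = 2.3421

2.3421 bits


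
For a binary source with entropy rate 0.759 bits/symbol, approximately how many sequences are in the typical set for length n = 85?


log2|A_typical| = nH = 85 * 0.759 = 64.515, so |A_typical| ~ 2^64.515 = 2.636e+19

2.636e+19


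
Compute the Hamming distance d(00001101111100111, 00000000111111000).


Count differing positions: . . . . ^ ^ . ^ . . . . ^ ^ ^ ^ ^ = 8 differences

8


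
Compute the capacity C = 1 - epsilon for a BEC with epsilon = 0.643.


C = 1 - epsilon = 1 - 0.643 = 0.357

0.357 bits


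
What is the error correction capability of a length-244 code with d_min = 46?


Correction capability = floor((d-1)/2) = floor((46-1)/2) = 22

22 errors


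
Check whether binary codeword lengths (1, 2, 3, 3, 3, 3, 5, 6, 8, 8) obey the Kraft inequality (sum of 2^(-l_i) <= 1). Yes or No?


Kraft sum = sum(2^(-l_i)) = 1.3047, need <= 1. Result: violated (a binary prefix-free code with these lengths cannot exist)

No


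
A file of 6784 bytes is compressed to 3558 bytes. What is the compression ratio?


Ratio = original / compressed = 6784 / 3558 = 1.9067

1.9067


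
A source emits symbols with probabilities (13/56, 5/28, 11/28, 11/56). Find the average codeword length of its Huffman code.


Huffman construction (repeatedly merge the two least-probable nodes; each merge adds 1 bit to every symbol beneath it): 5/28 + 11/56 = 3/8; 13/56 + 3/8 = 17/28; 11/28 + 17/28 = 1. Resulting codeword lengths (in the order the probabilities were given): (2, 3, 1, 3). L_avg = sum(p_i * l_i) = 13/56*2 + 5/28*3 + 11/28*1 + 11/56*3 = 111/56 = 1.9821

1.9821 bits


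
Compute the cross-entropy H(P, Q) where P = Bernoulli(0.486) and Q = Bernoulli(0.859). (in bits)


H(P,Q) = -p*log2(q) - (1-p)*log2(1-q). -0.486*log2(0.859) = 0.106565; -0.514*log2(0.141) = 1.452684. H(P,Q) = 0.106565 + 1.452684 = 1.5592

1.5592 bits


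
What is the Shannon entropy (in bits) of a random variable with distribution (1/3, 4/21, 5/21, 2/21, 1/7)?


H = -sum(p_i * log2(p_i)). Terms: -(1/3)*log2(1/3) = 0.528321; -(4/21)*log2(4/21) = 0.455680; -(5/21)*log2(5/21) = 0.492950; -(2/21)*log2(2/21) = 0.323078; -(1/7)*log2(1/7) = 0.401051. H = 0.528321 + 0.455680 + 0.492950 + 0.323078 + 0.401051 = 2.2011

2.2011 bits


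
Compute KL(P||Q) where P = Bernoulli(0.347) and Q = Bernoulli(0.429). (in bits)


KL = p*log2(p/q) + (1-p)*log2((1-p)/(1-q)) = 0.347*log2(0.347/0.429) + 0.653*log2(0.653/0.571) = 0.0202

0.0202 bits


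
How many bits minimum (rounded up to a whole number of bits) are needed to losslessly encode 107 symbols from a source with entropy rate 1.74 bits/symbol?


Minimum bits >= n * H = 107 * 1.74 = 186.18, rounded up to a whole number of bits = 187

187 bits


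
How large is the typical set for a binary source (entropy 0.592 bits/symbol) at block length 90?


log2|A_typical| = nH = 90 * 0.592 = 53.28, so |A_typical| ~ 2^53.28 = 1.094e+16

1.094e+16


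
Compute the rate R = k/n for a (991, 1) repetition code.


Rate = k/n = 1/991

1/991


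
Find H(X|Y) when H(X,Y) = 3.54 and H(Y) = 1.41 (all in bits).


H(X|Y) = H(X,Y) - H(Y) = 3.54 - 1.41 = 2.13

2.13 bits


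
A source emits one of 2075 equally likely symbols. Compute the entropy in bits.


H = log2(n) = log2(2075) = 11.0189

11.0189 bits


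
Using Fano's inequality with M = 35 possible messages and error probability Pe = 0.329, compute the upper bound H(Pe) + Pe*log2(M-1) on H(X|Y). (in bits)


H(Pe) = -Pe*log2(Pe) - (1-Pe)*log2(1-Pe) = -0.329*log2(0.329) - 0.671*log2(0.671) = 0.527664 + 0.386238 = 0.9139. Pe*log2(M-1) = 0.329*log2(34) = 1.673775. Bound = H(Pe) + Pe*log2(M-1) = 0.527664 + 0.386238 + 1.673775 = 2.5877

2.5877 bits


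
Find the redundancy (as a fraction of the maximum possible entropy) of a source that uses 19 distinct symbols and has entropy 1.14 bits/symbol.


H_max = log2(K) = log2(19) = 4.2479 bits/symbol. Redundancy = 1 - H/H_max = 1 - 1.14/4.2479 = 1 - 0.2684 = 0.7316

0.7316


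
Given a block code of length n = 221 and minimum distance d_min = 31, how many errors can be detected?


Detection capability = d_min - 1 = 31 - 1 = 30

30 errors


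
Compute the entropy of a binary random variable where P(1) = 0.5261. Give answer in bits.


H = -p*log2(p) - (1-p)*log2(1-p). -0.5261*log2(0.5261) = 0.487480; -0.4739*log2(0.4739) = 0.510554. H = 0.487480 + 0.510554 = 0.998

0.998 bits


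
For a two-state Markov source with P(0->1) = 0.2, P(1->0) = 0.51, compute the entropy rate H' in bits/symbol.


Stationary distribution: pi_0 = p10/(p01+p10) = 0.7183, pi_1 = 0.2817. Entropy rate H' = pi_0*H(p01) + pi_1*H(p10) = 0.7183*0.7219 + 0.2817*0.9997 = 0.8002

0.8002 bits/symbol


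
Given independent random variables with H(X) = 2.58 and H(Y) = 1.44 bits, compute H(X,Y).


For independent variables, H(X,Y) = H(X) + H(Y) = 2.58 + 1.44 = 4.02

4.02 bits


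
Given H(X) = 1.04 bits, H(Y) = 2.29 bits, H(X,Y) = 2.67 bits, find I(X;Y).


I(X;Y) = H(X) + H(Y) - H(X,Y) = 1.04 + 2.29 - 2.67 = 0.66

0.66 bits


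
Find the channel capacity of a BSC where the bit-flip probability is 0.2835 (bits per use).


H(p) = -p*log2(p) - (1-p)*log2(1-p) = -0.2835*log2(0.2835) - 0.7165*log2(0.7165) = 0.515567 + 0.344609 = 0.8602. C = 1 - H(p) = 1 - 0.8602 = 0.1398

0.1398 bits


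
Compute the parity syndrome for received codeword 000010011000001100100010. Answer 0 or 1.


Syndrome = XOR of all bits = 0 XOR 0 XOR 0 XOR 0 XOR 1 XOR 0 XOR 0 XOR 1 XOR 1 XOR 0 XOR 0 XOR 0 XOR 0 XOR 0 XOR 1 XOR 1 XOR 0 XOR 0 XOR 1 XOR 0 XOR 0 XOR 0 XOR 1 XOR 0 = 1

1


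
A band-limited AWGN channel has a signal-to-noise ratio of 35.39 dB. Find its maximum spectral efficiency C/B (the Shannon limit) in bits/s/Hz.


SNR_linear = 10^(35.39/10) = 3459.3938; C/B = log2(1 + SNR_linear) = log2(1 + 3459.3938) = 11.7567

11.7567 bits/s/Hz


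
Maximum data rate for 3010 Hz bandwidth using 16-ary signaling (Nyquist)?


Rate = 2 * B * log2(M) = 2 * 3010 * 4.0 = 24080.0

24080.0 bps


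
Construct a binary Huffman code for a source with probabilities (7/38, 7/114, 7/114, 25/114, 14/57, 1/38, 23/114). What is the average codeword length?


Huffman construction (repeatedly merge the two least-probable nodes; each merge adds 1 bit to every symbol beneath it): 1/38 + 7/114 = 5/57; 7/114 + 5/57 = 17/114; 17/114 + 7/38 = 1/3; 23/114 + 25/114 = 8/19; 14/57 + 1/3 = 11/19; 8/19 + 11/19 = 1. Resulting codeword lengths (in the order the probabilities were given): (3, 5, 4, 2, 2, 5, 2). L_avg = sum(p_i * l_i) = 7/38*3 + 7/114*5 + 7/114*4 + 25/114*2 + 14/57*2 + 1/38*5 + 23/114*2 = 293/114 = 2.5702

2.5702 bits


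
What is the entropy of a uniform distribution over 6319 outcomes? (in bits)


H = log2(n) = log2(6319) = 12.6255

12.6255 bits


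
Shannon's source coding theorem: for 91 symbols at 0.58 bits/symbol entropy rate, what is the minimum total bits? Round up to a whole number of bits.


Minimum bits >= n * H = 91 * 0.58 = 52.78, rounded up to a whole number of bits = 53

53 bits


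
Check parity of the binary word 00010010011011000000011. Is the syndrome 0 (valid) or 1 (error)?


Syndrome = XOR of all bits = 0 XOR 0 XOR 0 XOR 1 XOR 0 XOR 0 XOR 1 XOR 0 XOR 0 XOR 1 XOR 1 XOR 0 XOR 1 XOR 1 XOR 0 XOR 0 XOR 0 XOR 0 XOR 0 XOR 0 XOR 0 XOR 1 XOR 1 = 0

0


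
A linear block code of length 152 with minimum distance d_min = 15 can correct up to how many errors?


Correction capability = floor((d-1)/2) = floor((15-1)/2) = 7

7 errors


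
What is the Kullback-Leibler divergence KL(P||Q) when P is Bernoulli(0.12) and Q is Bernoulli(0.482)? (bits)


KL = p*log2(p/q) + (1-p)*log2((1-p)/(1-q)) = 0.12*log2(0.12/0.482) + 0.88*log2(0.88/0.518) = 0.4321

0.4321 bits


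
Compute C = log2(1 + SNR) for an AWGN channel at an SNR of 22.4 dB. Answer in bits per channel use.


SNR_linear = 10^(22.4/10) = 173.7801; C = log2(1 + SNR_linear) = log2(1 + 173.7801) = 7.4494

7.4494 bits/channel use


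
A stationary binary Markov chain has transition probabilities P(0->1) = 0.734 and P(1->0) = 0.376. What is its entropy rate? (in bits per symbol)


Stationary distribution: pi_0 = p10/(p01+p10) = 0.3387, pi_1 = 0.6613. Entropy rate H' = pi_0*H(p01) + pi_1*H(p10) = 0.3387*0.8357 + 0.6613*0.9552 = 0.9147

0.9147 bits/symbol


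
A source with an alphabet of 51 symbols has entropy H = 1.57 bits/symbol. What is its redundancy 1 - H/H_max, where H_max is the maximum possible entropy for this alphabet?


H_max = log2(K) = log2(51) = 5.6724 bits/symbol. Redundancy = 1 - H/H_max = 1 - 1.57/5.6724 = 1 - 0.2768 = 0.7232

0.7232


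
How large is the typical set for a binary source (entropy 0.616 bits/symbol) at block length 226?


log2|A_typical| = nH = 226 * 0.616 = 139.216, so |A_typical| ~ 2^139.216 = 8.095e+41

8.095e+41


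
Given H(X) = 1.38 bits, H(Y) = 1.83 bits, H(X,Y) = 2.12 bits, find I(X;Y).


I(X;Y) = H(X) + H(Y) - H(X,Y) = 1.38 + 1.83 - 2.12 = 1.09

1.09 bits


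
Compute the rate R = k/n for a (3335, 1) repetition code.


Rate = k/n = 1/3335

1/3335


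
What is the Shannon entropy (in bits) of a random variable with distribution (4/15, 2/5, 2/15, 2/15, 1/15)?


H = -sum(p_i * log2(p_i)). Terms: -(4/15)*log2(4/15) = 0.508504; -(2/5)*log2(2/5) = 0.528771; -(2/15)*log2(2/15) = 0.387585; -(2/15)*log2(2/15) = 0.387585; -(1/15)*log2(1/15) = 0.260459. H = 0.508504 + 0.528771 + 0.387585 + 0.387585 + 0.260459 = 2.0729

2.0729 bits


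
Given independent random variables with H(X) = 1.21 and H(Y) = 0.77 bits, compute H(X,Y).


For independent variables, H(X,Y) = H(X) + H(Y) = 1.21 + 0.77 = 1.98

1.98 bits


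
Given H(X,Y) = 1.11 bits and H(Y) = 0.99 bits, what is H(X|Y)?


H(X|Y) = H(X,Y) - H(Y) = 1.11 - 0.99 = 0.12

0.12 bits


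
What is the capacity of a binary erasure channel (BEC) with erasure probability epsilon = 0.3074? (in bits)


C = 1 - epsilon = 1 - 0.3074 = 0.6926

0.6926 bits


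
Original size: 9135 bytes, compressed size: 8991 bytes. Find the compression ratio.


Ratio = original / compressed = 9135 / 8991 = 1.016

1.016


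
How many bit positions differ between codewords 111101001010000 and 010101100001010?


Count differing positions: ^ . ^ . . . ^ . ^ . ^ ^ . ^ . = 7 differences

7


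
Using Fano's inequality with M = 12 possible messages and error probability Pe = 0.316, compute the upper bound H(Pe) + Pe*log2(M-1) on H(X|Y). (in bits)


H(Pe) = -Pe*log2(Pe) - (1-Pe)*log2(1-Pe) = -0.316*log2(0.316) - 0.684*log2(0.684) = 0.525193 + 0.374785 = 0.9. Pe*log2(M-1) = 0.316*log2(11) = 1.093180. Bound = H(Pe) + Pe*log2(M-1) = 0.525193 + 0.374785 + 1.093180 = 1.9932

1.9932 bits


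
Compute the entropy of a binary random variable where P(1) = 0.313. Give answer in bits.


H = -p*log2(p) - (1-p)*log2(1-p). -0.313*log2(0.313) = 0.524515; -0.687*log2(0.687) = 0.372092. H = 0.524515 + 0.372092 = 0.8966

0.8966 bits


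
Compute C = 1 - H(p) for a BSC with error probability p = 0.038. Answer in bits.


H(p) = -p*log2(p) - (1-p)*log2(1-p) = -0.038*log2(0.038) - 0.962*log2(0.962) = 0.179279 + 0.053767 = 0.233. C = 1 - H(p) = 1 - 0.233 = 0.767

0.767 bits


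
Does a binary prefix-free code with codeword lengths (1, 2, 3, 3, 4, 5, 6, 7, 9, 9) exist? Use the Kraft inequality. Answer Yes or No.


Kraft sum = sum(2^(-l_i)) = 1.1211, need <= 1. Result: violated (a binary prefix-free code with these lengths cannot exist)

No


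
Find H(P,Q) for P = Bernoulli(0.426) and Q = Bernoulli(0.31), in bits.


H(P,Q) = -p*log2(q) - (1-p)*log2(1-q). -0.426*log2(0.31) = 0.719795; -0.574*log2(0.69) = 0.307280. H(P,Q) = 0.719795 + 0.307280 = 1.0271

1.0271 bits


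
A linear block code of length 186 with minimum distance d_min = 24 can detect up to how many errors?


Detection capability = d_min - 1 = 24 - 1 = 23

23 errors


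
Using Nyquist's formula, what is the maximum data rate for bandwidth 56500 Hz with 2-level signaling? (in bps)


Rate = 2 * B * log2(M) = 2 * 56500 * 1.0 = 113000.0

113000.0 bps


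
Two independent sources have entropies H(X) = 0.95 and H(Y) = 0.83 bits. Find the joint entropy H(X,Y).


For independent variables, H(X,Y) = H(X) + H(Y) = 0.95 + 0.83 = 1.78

1.78 bits


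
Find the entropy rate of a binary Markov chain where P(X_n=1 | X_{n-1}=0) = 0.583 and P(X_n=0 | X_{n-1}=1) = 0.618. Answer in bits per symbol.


Stationary distribution: pi_0 = p10/(p01+p10) = 0.5146, pi_1 = 0.4854. Entropy rate H' = pi_0*H(p01) + pi_1*H(p10) = 0.5146*0.98 + 0.4854*0.9594 = 0.97

0.97 bits/symbol


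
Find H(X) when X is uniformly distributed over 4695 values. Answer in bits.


H = log2(n) = log2(4695) = 12.1969

12.1969 bits


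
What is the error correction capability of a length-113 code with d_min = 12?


Correction capability = floor((d-1)/2) = floor((12-1)/2) = 5

5 errors


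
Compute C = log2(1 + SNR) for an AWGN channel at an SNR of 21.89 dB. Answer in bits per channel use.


SNR_linear = 10^(21.89/10) = 154.5254; C = log2(1 + SNR_linear) = log2(1 + 154.5254) = 7.281

7.281 bits/channel use


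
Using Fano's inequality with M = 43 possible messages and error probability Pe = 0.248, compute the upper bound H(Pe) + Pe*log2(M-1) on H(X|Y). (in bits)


H(Pe) = -Pe*log2(Pe) - (1-Pe)*log2(1-Pe) = -0.248*log2(0.248) - 0.752*log2(0.752) = 0.498874 + 0.309219 = 0.8081. Pe*log2(M-1) = 0.248*log2(42) = 1.337295. Bound = H(Pe) + Pe*log2(M-1) = 0.498874 + 0.309219 + 1.337295 = 2.1454

2.1454 bits


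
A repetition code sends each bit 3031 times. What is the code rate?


Rate = k/n = 1/3031

1/3031


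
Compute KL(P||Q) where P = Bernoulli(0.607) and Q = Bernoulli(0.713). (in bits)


KL = p*log2(p/q) + (1-p)*log2((1-p)/(1-q)) = 0.607*log2(0.607/0.713) + 0.393*log2(0.393/0.287) = 0.0373

0.0373 bits


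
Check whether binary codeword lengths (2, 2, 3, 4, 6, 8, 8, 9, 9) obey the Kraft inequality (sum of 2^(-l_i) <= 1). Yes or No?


Kraft sum = sum(2^(-l_i)) = 0.7148, need <= 1. Result: satisfied (a binary prefix-free code with these lengths exists)

Yes


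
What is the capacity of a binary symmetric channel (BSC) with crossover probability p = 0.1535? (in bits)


H(p) = -p*log2(p) - (1-p)*log2(1-p) = -0.1535*log2(0.1535) - 0.8465*log2(0.8465) = 0.415016 + 0.203514 = 0.6185. C = 1 - H(p) = 1 - 0.6185 = 0.3815

0.3815 bits


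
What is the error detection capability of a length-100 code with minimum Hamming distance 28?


Detection capability = d_min - 1 = 28 - 1 = 27

27 errors


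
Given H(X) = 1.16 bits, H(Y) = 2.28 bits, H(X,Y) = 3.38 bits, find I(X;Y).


I(X;Y) = H(X) + H(Y) - H(X,Y) = 1.16 + 2.28 - 3.38 = 0.06

0.06 bits


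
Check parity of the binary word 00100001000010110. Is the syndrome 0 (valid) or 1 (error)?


Syndrome = XOR of all bits = 0 XOR 0 XOR 1 XOR 0 XOR 0 XOR 0 XOR 0 XOR 1 XOR 0 XOR 0 XOR 0 XOR 0 XOR 1 XOR 0 XOR 1 XOR 1 XOR 0 = 1

1


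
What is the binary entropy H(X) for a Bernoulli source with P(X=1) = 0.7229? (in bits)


H = -p*log2(p) - (1-p)*log2(1-p). -0.7229*log2(0.7229) = 0.338413; -0.2771*log2(0.2771) = 0.513057. H = 0.338413 + 0.513057 = 0.8515

0.8515 bits


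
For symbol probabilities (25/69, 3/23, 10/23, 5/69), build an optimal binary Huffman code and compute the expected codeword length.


Huffman construction (repeatedly merge the two least-probable nodes; each merge adds 1 bit to every symbol beneath it): 5/69 + 3/23 = 14/69; 14/69 + 25/69 = 13/23; 10/23 + 13/23 = 1. Resulting codeword lengths (in the order the probabilities were given): (2, 3, 1, 3). L_avg = sum(p_i * l_i) = 25/69*2 + 3/23*3 + 10/23*1 + 5/69*3 = 122/69 = 1.7681

1.7681 bits


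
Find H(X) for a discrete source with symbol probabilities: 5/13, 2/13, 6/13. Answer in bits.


H = -sum(p_i * log2(p_i)). Terms: -(5/13)*log2(5/13) = 0.530197; -(2/13)*log2(2/13) = 0.415452; -(6/13)*log2(6/13) = 0.514836. H = 0.530197 + 0.415452 + 0.514836 = 1.4605

1.4605 bits


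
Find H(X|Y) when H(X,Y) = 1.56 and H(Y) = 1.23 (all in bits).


H(X|Y) = H(X,Y) - H(Y) = 1.56 - 1.23 = 0.33

0.33 bits


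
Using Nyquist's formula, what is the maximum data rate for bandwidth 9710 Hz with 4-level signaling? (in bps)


Rate = 2 * B * log2(M) = 2 * 9710 * 2.0 = 38840.0

38840.0 bps


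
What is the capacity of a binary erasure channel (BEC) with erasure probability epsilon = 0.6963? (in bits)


C = 1 - epsilon = 1 - 0.6963 = 0.3037

0.3037 bits


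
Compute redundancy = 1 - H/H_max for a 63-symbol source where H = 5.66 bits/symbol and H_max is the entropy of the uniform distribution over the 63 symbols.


H_max = log2(K) = log2(63) = 5.9773 bits/symbol. Redundancy = 1 - H/H_max = 1 - 5.66/5.9773 = 1 - 0.9469 = 0.0531

0.0531


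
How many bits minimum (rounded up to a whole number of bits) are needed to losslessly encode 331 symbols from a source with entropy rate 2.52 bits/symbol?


Minimum bits >= n * H = 331 * 2.52 = 834.12, rounded up to a whole number of bits = 835

835 bits


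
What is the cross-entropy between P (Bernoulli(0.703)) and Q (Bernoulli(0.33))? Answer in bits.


H(P,Q) = -p*log2(q) - (1-p)*log2(1-q). -0.703*log2(0.33) = 1.124422; -0.297*log2(0.67) = 0.171597. H(P,Q) = 1.124422 + 0.171597 = 1.296

1.296 bits


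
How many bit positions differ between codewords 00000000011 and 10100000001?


Count differing positions: ^ . ^ . . . . . . ^ . = 3 differences

3


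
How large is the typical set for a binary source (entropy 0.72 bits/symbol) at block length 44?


log2|A_typical| = nH = 44 * 0.72 = 31.68, so |A_typical| ~ 2^31.68 = 3.441e+09

3.441e+09


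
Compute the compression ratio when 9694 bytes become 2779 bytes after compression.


Ratio = original / compressed = 9694 / 2779 = 3.4883

3.4883


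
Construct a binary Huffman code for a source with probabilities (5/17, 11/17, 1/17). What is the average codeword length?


Huffman construction (repeatedly merge the two least-probable nodes; each merge adds 1 bit to every symbol beneath it): 1/17 + 5/17 = 6/17; 6/17 + 11/17 = 1. Resulting codeword lengths (in the order the probabilities were given): (2, 1, 2). L_avg = sum(p_i * l_i) = 5/17*2 + 11/17*1 + 1/17*2 = 23/17 = 1.3529

1.3529 bits


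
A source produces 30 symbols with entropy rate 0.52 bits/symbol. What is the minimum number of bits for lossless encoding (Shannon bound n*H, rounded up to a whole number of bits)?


Minimum bits >= n * H = 30 * 0.52 = 15.6, rounded up to a whole number of bits = 16

16 bits


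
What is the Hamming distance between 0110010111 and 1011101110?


Count differing positions: ^ ^ . ^ ^ ^ ^ . . ^ = 7 differences

7


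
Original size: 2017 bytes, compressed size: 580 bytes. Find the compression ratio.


Ratio = original / compressed = 2017 / 580 = 3.4776

3.4776


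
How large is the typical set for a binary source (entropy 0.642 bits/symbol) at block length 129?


log2|A_typical| = nH = 129 * 0.642 = 82.818, so |A_typical| ~ 2^82.818 = 8.525e+24

8.525e+24


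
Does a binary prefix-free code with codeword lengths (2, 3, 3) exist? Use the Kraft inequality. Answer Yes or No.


Kraft sum = sum(2^(-l_i)) = 0.5, need <= 1. Result: satisfied (a binary prefix-free code with these lengths exists)

Yes


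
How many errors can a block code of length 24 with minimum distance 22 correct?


Correction capability = floor((d-1)/2) = floor((22-1)/2) = 10

10 errors


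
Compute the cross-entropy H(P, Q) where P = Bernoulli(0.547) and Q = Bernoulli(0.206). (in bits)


H(P,Q) = -p*log2(q) - (1-p)*log2(1-q). -0.547*log2(0.206) = 1.246768; -0.453*log2(0.794) = 0.150753. H(P,Q) = 1.246768 + 0.150753 = 1.3975

1.3975 bits


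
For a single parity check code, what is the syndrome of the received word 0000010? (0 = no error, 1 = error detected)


Syndrome = XOR of all bits = 0 XOR 0 XOR 0 XOR 0 XOR 0 XOR 1 XOR 0 = 1

1


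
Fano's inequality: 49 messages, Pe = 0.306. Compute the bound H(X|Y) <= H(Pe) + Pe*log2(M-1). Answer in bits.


H(Pe) = -Pe*log2(Pe) - (1-Pe)*log2(1-Pe) = -0.306*log2(0.306) - 0.694*log2(0.694) = 0.522769 + 0.365733 = 0.8885. Pe*log2(M-1) = 0.306*log2(48) = 1.708999. Bound = H(Pe) + Pe*log2(M-1) = 0.522769 + 0.365733 + 1.708999 = 2.5975

2.5975 bits


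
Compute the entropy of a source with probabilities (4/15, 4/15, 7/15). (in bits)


H = -sum(p_i * log2(p_i)). Terms: -(4/15)*log2(4/15) = 0.508504; -(4/15)*log2(4/15) = 0.508504; -(7/15)*log2(7/15) = 0.513117. H = 0.508504 + 0.508504 + 0.513117 = 1.5301

1.5301 bits


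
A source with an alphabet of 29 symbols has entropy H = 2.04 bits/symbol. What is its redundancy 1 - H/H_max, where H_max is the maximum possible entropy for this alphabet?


H_max = log2(K) = log2(29) = 4.858 bits/symbol. Redundancy = 1 - H/H_max = 1 - 2.04/4.858 = 1 - 0.4199 = 0.5801

0.5801


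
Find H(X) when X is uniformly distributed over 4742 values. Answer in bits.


H = log2(n) = log2(4742) = 12.2113

12.2113 bits


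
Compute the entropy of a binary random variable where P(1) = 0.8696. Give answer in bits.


H = -p*log2(p) - (1-p)*log2(1-p). -0.8696*log2(0.8696) = 0.175291; -0.1304*log2(0.1304) = 0.383244. H = 0.175291 + 0.383244 = 0.5585

0.5585 bits


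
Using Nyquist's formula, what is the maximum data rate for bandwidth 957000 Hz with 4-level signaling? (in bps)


Rate = 2 * B * log2(M) = 2 * 957000 * 2.0 = 3828000.0

3828000.0 bps


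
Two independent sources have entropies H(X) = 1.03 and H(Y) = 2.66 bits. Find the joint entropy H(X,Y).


For independent variables, H(X,Y) = H(X) + H(Y) = 1.03 + 2.66 = 3.69

3.69 bits


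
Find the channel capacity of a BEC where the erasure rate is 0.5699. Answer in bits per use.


C = 1 - epsilon = 1 - 0.5699 = 0.4301

0.4301 bits


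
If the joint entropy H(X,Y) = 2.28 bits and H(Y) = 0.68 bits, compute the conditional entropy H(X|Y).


H(X|Y) = H(X,Y) - H(Y) = 2.28 - 0.68 = 1.6

1.6 bits


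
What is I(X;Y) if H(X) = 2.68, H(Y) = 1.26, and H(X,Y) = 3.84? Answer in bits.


I(X;Y) = H(X) + H(Y) - H(X,Y) = 2.68 + 1.26 - 3.84 = 0.1

0.1 bits


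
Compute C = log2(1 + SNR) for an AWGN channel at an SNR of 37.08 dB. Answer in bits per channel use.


SNR_linear = 10^(37.08/10) = 5105.05; C = log2(1 + SNR_linear) = log2(1 + 5105.05) = 12.318

12.318 bits/channel use


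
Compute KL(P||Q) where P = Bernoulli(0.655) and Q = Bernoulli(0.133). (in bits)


KL = p*log2(p/q) + (1-p)*log2((1-p)/(1-q)) = 0.655*log2(0.655/0.133) + 0.345*log2(0.345/0.867) = 1.0479

1.0479 bits


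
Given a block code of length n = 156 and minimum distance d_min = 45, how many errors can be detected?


Detection capability = d_min - 1 = 45 - 1 = 44

44 errors


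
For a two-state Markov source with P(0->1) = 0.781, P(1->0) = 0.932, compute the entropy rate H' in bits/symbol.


Stationary distribution: pi_0 = p10/(p01+p10) = 0.5441, pi_1 = 0.4559. Entropy rate H' = pi_0*H(p01) + pi_1*H(p10) = 0.5441*0.7583 + 0.4559*0.3584 = 0.576

0.576 bits/symbol


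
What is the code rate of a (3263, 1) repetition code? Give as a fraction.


Rate = k/n = 1/3263

1/3263


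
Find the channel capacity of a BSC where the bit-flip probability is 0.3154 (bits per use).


H(p) = -p*log2(p) - (1-p)*log2(1-p) = -0.3154*log2(0.3154) - 0.6846*log2(0.6846) = 0.525061 + 0.374248 = 0.8993. C = 1 - H(p) = 1 - 0.8993 = 0.1007

0.1007 bits


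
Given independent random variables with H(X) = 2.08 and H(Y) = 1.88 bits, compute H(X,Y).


For independent variables, H(X,Y) = H(X) + H(Y) = 2.08 + 1.88 = 3.96

3.96 bits


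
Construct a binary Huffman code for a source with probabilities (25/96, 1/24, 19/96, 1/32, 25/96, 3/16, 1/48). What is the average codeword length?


Huffman construction (repeatedly merge the two least-probable nodes; each merge adds 1 bit to every symbol beneath it): 1/48 + 1/32 = 5/96; 1/24 + 5/96 = 3/32; 3/32 + 3/16 = 9/32; 19/96 + 25/96 = 11/24; 25/96 + 9/32 = 13/24; 11/24 + 13/24 = 1. Resulting codeword lengths (in the order the probabilities were given): (2, 4, 2, 5, 2, 3, 5). L_avg = sum(p_i * l_i) = 25/96*2 + 1/24*4 + 19/96*2 + 1/32*5 + 25/96*2 + 3/16*3 + 1/48*5 = 233/96 = 2.4271

2.4271 bits


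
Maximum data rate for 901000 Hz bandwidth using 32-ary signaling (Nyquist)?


Rate = 2 * B * log2(M) = 2 * 901000 * 5.0 = 9010000.0

9010000.0 bps


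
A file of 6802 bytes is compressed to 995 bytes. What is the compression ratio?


Ratio = original / compressed = 6802 / 995 = 6.8362

6.8362


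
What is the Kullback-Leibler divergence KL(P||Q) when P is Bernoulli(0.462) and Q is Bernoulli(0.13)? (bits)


KL = p*log2(p/q) + (1-p)*log2((1-p)/(1-q)) = 0.462*log2(0.462/0.13) + 0.538*log2(0.538/0.87) = 0.4721

0.4721 bits


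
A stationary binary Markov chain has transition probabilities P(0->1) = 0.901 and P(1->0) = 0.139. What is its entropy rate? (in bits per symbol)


Stationary distribution: pi_0 = p10/(p01+p10) = 0.1337, pi_1 = 0.8663. Entropy rate H' = pi_0*H(p01) + pi_1*H(p10) = 0.1337*0.4658 + 0.8663*0.5816 = 0.5661

0.5661 bits/symbol


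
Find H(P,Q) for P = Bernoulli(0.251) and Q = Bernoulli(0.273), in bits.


H(P,Q) = -p*log2(q) - (1-p)*log2(1-q). -0.251*log2(0.273) = 0.470130; -0.749*log2(0.727) = 0.344520. H(P,Q) = 0.470130 + 0.344520 = 0.8146

0.8146 bits


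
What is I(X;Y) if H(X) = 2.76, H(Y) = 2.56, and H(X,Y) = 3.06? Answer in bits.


I(X;Y) = H(X) + H(Y) - H(X,Y) = 2.76 + 2.56 - 3.06 = 2.26

2.26 bits


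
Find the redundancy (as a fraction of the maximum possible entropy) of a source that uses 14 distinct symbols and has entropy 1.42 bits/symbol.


H_max = log2(K) = log2(14) = 3.8074 bits/symbol. Redundancy = 1 - H/H_max = 1 - 1.42/3.8074 = 1 - 0.373 = 0.627

0.627


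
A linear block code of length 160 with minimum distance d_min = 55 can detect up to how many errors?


Detection capability = d_min - 1 = 55 - 1 = 54

54 errors


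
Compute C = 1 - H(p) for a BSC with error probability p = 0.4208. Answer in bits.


H(p) = -p*log2(p) - (1-p)*log2(1-p) = -0.4208*log2(0.4208) - 0.5792*log2(0.5792) = 0.525492 + 0.456332 = 0.9818. C = 1 - H(p) = 1 - 0.9818 = 0.0182

0.0182 bits


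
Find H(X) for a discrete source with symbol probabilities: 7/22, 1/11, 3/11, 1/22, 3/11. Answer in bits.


H = -sum(p_i * log2(p_i)). Terms: -(7/22)*log2(7/22) = 0.525661; -(1/11)*log2(1/11) = 0.314494; -(3/11)*log2(3/11) = 0.511219; -(1/22)*log2(1/22) = 0.202701; -(3/11)*log2(3/11) = 0.511219. H = 0.525661 + 0.314494 + 0.511219 + 0.202701 + 0.511219 = 2.0653

2.0653 bits


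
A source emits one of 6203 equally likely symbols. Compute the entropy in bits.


H = log2(n) = log2(6203) = 12.5988

12.5988 bits


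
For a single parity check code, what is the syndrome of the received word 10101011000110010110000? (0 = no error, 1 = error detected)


Syndrome = XOR of all bits = 1 XOR 0 XOR 1 XOR 0 XOR 1 XOR 0 XOR 1 XOR 1 XOR 0 XOR 0 XOR 0 XOR 1 XOR 1 XOR 0 XOR 0 XOR 1 XOR 0 XOR 1 XOR 1 XOR 0 XOR 0 XOR 0 XOR 0 = 0

0


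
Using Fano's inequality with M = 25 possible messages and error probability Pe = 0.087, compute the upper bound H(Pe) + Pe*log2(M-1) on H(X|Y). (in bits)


H(Pe) = -Pe*log2(Pe) - (1-Pe)*log2(1-Pe) = -0.087*log2(0.087) - 0.913*log2(0.913) = 0.306487 + 0.119889 = 0.4264. Pe*log2(M-1) = 0.087*log2(24) = 0.398892. Bound = H(Pe) + Pe*log2(M-1) = 0.306487 + 0.119889 + 0.398892 = 0.8253

0.8253 bits


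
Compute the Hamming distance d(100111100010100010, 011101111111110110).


Count differing positions: ^ ^ ^ . ^ . . ^ ^ ^ . ^ . ^ . ^ . . = 10 differences

10


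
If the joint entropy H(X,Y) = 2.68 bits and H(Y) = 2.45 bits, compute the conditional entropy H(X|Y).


H(X|Y) = H(X,Y) - H(Y) = 2.68 - 2.45 = 0.23

0.23 bits


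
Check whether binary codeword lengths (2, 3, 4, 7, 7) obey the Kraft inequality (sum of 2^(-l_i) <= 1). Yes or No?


Kraft sum = sum(2^(-l_i)) = 0.4531, need <= 1. Result: satisfied (a binary prefix-free code with these lengths exists)

Yes


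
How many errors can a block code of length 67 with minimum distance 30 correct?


Correction capability = floor((d-1)/2) = floor((30-1)/2) = 14

14 errors


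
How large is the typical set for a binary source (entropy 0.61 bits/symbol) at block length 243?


log2|A_typical| = nH = 243 * 0.61 = 148.23, so |A_typical| ~ 2^148.23 = 4.185e+44

4.185e+44


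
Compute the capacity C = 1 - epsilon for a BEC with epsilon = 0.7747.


C = 1 - epsilon = 1 - 0.7747 = 0.2253

0.2253 bits


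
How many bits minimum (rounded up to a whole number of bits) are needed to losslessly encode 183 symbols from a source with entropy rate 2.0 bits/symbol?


Minimum bits >= n * H = 183 * 2.0 = 366.0, rounded up to a whole number of bits = 366

366 bits


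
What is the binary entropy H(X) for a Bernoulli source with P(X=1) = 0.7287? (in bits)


H = -p*log2(p) - (1-p)*log2(1-p). -0.7287*log2(0.7287) = 0.332727; -0.2713*log2(0.2713) = 0.510597. H = 0.332727 + 0.510597 = 0.8433

0.8433 bits


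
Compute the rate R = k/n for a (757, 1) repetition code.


Rate = k/n = 1/757

1/757


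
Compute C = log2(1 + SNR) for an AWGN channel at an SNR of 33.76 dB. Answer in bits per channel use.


SNR_linear = 10^(33.76/10) = 2376.8403; C = log2(1 + SNR_linear) = log2(1 + 2376.8403) = 11.2154

11.2154 bits/channel use


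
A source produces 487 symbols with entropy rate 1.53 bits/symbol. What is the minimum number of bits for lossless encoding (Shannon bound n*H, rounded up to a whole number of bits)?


Minimum bits >= n * H = 487 * 1.53 = 745.11, rounded up to a whole number of bits = 746

746 bits


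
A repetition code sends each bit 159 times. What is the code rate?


Rate = k/n = 1/159

1/159


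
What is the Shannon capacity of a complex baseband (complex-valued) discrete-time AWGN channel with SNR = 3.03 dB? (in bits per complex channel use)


SNR_linear = 10^(3.03/10) = 2.0091; C = log2(1 + SNR_linear) = log2(1 + 2.0091) = 1.5893

1.5893 bits/channel use


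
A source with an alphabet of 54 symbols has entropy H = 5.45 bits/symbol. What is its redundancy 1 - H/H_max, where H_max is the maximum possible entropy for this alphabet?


H_max = log2(K) = log2(54) = 5.7549 bits/symbol. Redundancy = 1 - H/H_max = 1 - 5.45/5.7549 = 1 - 0.947 = 0.053

0.053


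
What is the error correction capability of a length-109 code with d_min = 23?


Correction capability = floor((d-1)/2) = floor((23-1)/2) = 11

11 errors


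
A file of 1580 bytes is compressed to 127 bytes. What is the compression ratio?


Ratio = original / compressed = 1580 / 127 = 12.4409

12.4409


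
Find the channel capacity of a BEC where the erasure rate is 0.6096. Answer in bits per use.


C = 1 - epsilon = 1 - 0.6096 = 0.3904

0.3904 bits


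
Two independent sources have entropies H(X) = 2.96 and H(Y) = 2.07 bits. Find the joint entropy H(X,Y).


For independent variables, H(X,Y) = H(X) + H(Y) = 2.96 + 2.07 = 5.03

5.03 bits


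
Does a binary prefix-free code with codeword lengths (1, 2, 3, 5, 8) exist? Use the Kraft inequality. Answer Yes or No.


Kraft sum = sum(2^(-l_i)) = 0.9102, need <= 1. Result: satisfied (a binary prefix-free code with these lengths exists)

Yes


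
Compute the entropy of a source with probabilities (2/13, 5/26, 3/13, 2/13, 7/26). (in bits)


H = -sum(p_i * log2(p_i)). Terms: -(2/13)*log2(2/13) = 0.415452; -(5/26)*log2(5/26) = 0.457406; -(3/13)*log2(3/13) = 0.488187; -(2/13)*log2(2/13) = 0.415452; -(7/26)*log2(7/26) = 0.509677. H = 0.415452 + 0.457406 + 0.488187 + 0.415452 + 0.509677 = 2.2862

2.2862 bits


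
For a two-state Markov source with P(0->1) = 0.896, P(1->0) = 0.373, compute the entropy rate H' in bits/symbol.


Stationary distribution: pi_0 = p10/(p01+p10) = 0.2939, pi_1 = 0.7061. Entropy rate H' = pi_0*H(p01) + pi_1*H(p10) = 0.2939*0.4815 + 0.7061*0.9529 = 0.8144

0.8144 bits/symbol
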